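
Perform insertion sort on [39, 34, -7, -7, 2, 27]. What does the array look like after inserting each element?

First element 39 is already 'sorted'
Insert 34: shifted 1 elements -> [34, 39, -7, -7, 2, 27]
Insert -7: shifted 2 elements -> [-7, 34, 39, -7, 2, 27]
Insert -7: shifted 2 elements -> [-7, -7, 34, 39, 2, 27]
Insert 2: shifted 2 elements -> [-7, -7, 2, 34, 39, 27]
Insert 27: shifted 2 elements -> [-7, -7, 2, 27, 34, 39]


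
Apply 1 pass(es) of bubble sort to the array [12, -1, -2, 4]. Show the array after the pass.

After pass 1: [-1, -2, 4, 12] (3 swaps)
Total swaps: 3


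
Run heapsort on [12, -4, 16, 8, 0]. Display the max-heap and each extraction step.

Build heap: [16, 8, 12, -4, 0]
Extract 16: [12, 8, 0, -4, 16]
Extract 12: [8, -4, 0, 12, 16]
Extract 8: [0, -4, 8, 12, 16]
Extract 0: [-4, 0, 8, 12, 16]


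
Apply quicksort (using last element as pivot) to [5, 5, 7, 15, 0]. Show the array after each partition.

Partition 1: pivot=0 at index 0 -> [0, 5, 7, 15, 5]
Partition 2: pivot=5 at index 2 -> [0, 5, 5, 15, 7]
Partition 3: pivot=7 at index 3 -> [0, 5, 5, 7, 15]


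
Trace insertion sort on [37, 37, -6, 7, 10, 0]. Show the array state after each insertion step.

First element 37 is already 'sorted'
Insert 37: shifted 0 elements -> [37, 37, -6, 7, 10, 0]
Insert -6: shifted 2 elements -> [-6, 37, 37, 7, 10, 0]
Insert 7: shifted 2 elements -> [-6, 7, 37, 37, 10, 0]
Insert 10: shifted 2 elements -> [-6, 7, 10, 37, 37, 0]
Insert 0: shifted 4 elements -> [-6, 0, 7, 10, 37, 37]


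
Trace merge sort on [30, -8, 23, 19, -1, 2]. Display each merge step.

Divide and conquer:
  Merge [-8] + [23] -> [-8, 23]
  Merge [30] + [-8, 23] -> [-8, 23, 30]
  Merge [-1] + [2] -> [-1, 2]
  Merge [19] + [-1, 2] -> [-1, 2, 19]
  Merge [-8, 23, 30] + [-1, 2, 19] -> [-8, -1, 2, 19, 23, 30]


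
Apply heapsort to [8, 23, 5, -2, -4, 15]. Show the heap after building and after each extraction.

Build heap: [23, 8, 15, -2, -4, 5]
Extract 23: [15, 8, 5, -2, -4, 23]
Extract 15: [8, -2, 5, -4, 15, 23]
Extract 8: [5, -2, -4, 8, 15, 23]
Extract 5: [-2, -4, 5, 8, 15, 23]
Extract -2: [-4, -2, 5, 8, 15, 23]


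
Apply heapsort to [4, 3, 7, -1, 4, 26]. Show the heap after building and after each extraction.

Build heap: [26, 4, 7, -1, 3, 4]
Extract 26: [7, 4, 4, -1, 3, 26]
Extract 7: [4, 3, 4, -1, 7, 26]
Extract 4: [4, 3, -1, 4, 7, 26]
Extract 4: [3, -1, 4, 4, 7, 26]
Extract 3: [-1, 3, 4, 4, 7, 26]


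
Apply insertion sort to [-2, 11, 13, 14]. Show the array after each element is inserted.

First element -2 is already 'sorted'
Insert 11: shifted 0 elements -> [-2, 11, 13, 14]
Insert 13: shifted 0 elements -> [-2, 11, 13, 14]
Insert 14: shifted 0 elements -> [-2, 11, 13, 14]


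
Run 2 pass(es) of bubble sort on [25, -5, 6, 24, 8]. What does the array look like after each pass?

After pass 1: [-5, 6, 24, 8, 25] (4 swaps)
After pass 2: [-5, 6, 8, 24, 25] (1 swaps)
Total swaps: 5


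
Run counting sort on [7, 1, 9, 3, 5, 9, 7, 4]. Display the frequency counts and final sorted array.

Count array: [0, 1, 0, 1, 1, 1, 0, 2, 0, 2]
(count[i] = number of elements equal to i)
Cumulative count: [0, 1, 1, 2, 3, 4, 4, 6, 6, 8]
Sorted: [1, 3, 4, 5, 7, 7, 9, 9]


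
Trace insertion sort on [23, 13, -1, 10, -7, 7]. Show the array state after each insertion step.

First element 23 is already 'sorted'
Insert 13: shifted 1 elements -> [13, 23, -1, 10, -7, 7]
Insert -1: shifted 2 elements -> [-1, 13, 23, 10, -7, 7]
Insert 10: shifted 2 elements -> [-1, 10, 13, 23, -7, 7]
Insert -7: shifted 4 elements -> [-7, -1, 10, 13, 23, 7]
Insert 7: shifted 3 elements -> [-7, -1, 7, 10, 13, 23]


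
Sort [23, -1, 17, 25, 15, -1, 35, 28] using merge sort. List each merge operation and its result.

Divide and conquer:
  Merge [23] + [-1] -> [-1, 23]
  Merge [17] + [25] -> [17, 25]
  Merge [-1, 23] + [17, 25] -> [-1, 17, 23, 25]
  Merge [15] + [-1] -> [-1, 15]
  Merge [35] + [28] -> [28, 35]
  Merge [-1, 15] + [28, 35] -> [-1, 15, 28, 35]
  Merge [-1, 17, 23, 25] + [-1, 15, 28, 35] -> [-1, -1, 15, 17, 23, 25, 28, 35]


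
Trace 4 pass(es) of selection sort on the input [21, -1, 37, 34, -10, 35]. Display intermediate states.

Pass 1: Select minimum -10 at index 4, swap -> [-10, -1, 37, 34, 21, 35]
Pass 2: Select minimum -1 at index 1, swap -> [-10, -1, 37, 34, 21, 35]
Pass 3: Select minimum 21 at index 4, swap -> [-10, -1, 21, 34, 37, 35]
Pass 4: Select minimum 34 at index 3, swap -> [-10, -1, 21, 34, 37, 35]


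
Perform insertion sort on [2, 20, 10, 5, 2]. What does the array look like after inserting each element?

First element 2 is already 'sorted'
Insert 20: shifted 0 elements -> [2, 20, 10, 5, 2]
Insert 10: shifted 1 elements -> [2, 10, 20, 5, 2]
Insert 5: shifted 2 elements -> [2, 5, 10, 20, 2]
Insert 2: shifted 3 elements -> [2, 2, 5, 10, 20]


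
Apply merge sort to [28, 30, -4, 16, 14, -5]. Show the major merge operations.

Divide and conquer:
  Merge [30] + [-4] -> [-4, 30]
  Merge [28] + [-4, 30] -> [-4, 28, 30]
  Merge [14] + [-5] -> [-5, 14]
  Merge [16] + [-5, 14] -> [-5, 14, 16]
  Merge [-4, 28, 30] + [-5, 14, 16] -> [-5, -4, 14, 16, 28, 30]


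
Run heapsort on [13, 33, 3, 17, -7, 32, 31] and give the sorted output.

Build heap: [33, 17, 32, 13, -7, 3, 31]
Extract 33: [32, 17, 31, 13, -7, 3, 33]
Extract 32: [31, 17, 3, 13, -7, 32, 33]
Extract 31: [17, 13, 3, -7, 31, 32, 33]
Extract 17: [13, -7, 3, 17, 31, 32, 33]
Extract 13: [3, -7, 13, 17, 31, 32, 33]
Extract 3: [-7, 3, 13, 17, 31, 32, 33]


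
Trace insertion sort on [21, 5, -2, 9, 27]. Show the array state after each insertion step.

First element 21 is already 'sorted'
Insert 5: shifted 1 elements -> [5, 21, -2, 9, 27]
Insert -2: shifted 2 elements -> [-2, 5, 21, 9, 27]
Insert 9: shifted 1 elements -> [-2, 5, 9, 21, 27]
Insert 27: shifted 0 elements -> [-2, 5, 9, 21, 27]


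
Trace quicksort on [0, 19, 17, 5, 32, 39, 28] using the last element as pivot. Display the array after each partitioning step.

Partition 1: pivot=28 at index 4 -> [0, 19, 17, 5, 28, 39, 32]
Partition 2: pivot=5 at index 1 -> [0, 5, 17, 19, 28, 39, 32]
Partition 3: pivot=19 at index 3 -> [0, 5, 17, 19, 28, 39, 32]
Partition 4: pivot=32 at index 5 -> [0, 5, 17, 19, 28, 32, 39]


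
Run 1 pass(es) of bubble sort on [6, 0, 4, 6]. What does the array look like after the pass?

After pass 1: [0, 4, 6, 6] (2 swaps)
Total swaps: 2


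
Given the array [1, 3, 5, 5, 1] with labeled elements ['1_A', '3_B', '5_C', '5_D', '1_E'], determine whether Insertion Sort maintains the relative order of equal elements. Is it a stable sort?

Trace Insertion Sort on the labeled array (the key is the number; the letter only tracks identity):
  Insert 3_B at index 1: [1_A, 3_B, 5_C, 5_D, 1_E]
  Insert 5_C at index 2: [1_A, 3_B, 5_C, 5_D, 1_E]
  Insert 5_D at index 3: [1_A, 3_B, 5_C, 5_D, 1_E]
  Insert 1_E at index 1: [1_A, 1_E, 3_B, 5_C, 5_D]
Final order: [1_A, 1_E, 3_B, 5_C, 5_D]
Equal keys:
  value 1: originally 1_A, 1_E; after sorting 1_A, 1_E -> order preserved
  value 5: originally 5_C, 5_D; after sorting 5_C, 5_D -> order preserved
All equal keys kept their original relative order. Insertion Sort is stable: elements are shifted only while they are strictly greater than the key, so a key is inserted after any equal elements already placed.
Answer: Stable


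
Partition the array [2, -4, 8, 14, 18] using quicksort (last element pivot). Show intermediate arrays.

Partition 1: pivot=18 at index 4 -> [2, -4, 8, 14, 18]
Partition 2: pivot=14 at index 3 -> [2, -4, 8, 14, 18]
Partition 3: pivot=8 at index 2 -> [2, -4, 8, 14, 18]
Partition 4: pivot=-4 at index 0 -> [-4, 2, 8, 14, 18]


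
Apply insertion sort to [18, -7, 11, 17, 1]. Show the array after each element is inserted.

First element 18 is already 'sorted'
Insert -7: shifted 1 elements -> [-7, 18, 11, 17, 1]
Insert 11: shifted 1 elements -> [-7, 11, 18, 17, 1]
Insert 17: shifted 1 elements -> [-7, 11, 17, 18, 1]
Insert 1: shifted 3 elements -> [-7, 1, 11, 17, 18]


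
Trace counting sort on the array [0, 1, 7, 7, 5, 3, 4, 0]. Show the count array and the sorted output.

Count array: [2, 1, 0, 1, 1, 1, 0, 2]
(count[i] = number of elements equal to i)
Cumulative count: [2, 3, 3, 4, 5, 6, 6, 8]
Sorted: [0, 0, 1, 3, 4, 5, 7, 7]


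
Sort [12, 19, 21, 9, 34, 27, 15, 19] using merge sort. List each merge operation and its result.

Divide and conquer:
  Merge [12] + [19] -> [12, 19]
  Merge [21] + [9] -> [9, 21]
  Merge [12, 19] + [9, 21] -> [9, 12, 19, 21]
  Merge [34] + [27] -> [27, 34]
  Merge [15] + [19] -> [15, 19]
  Merge [27, 34] + [15, 19] -> [15, 19, 27, 34]
  Merge [9, 12, 19, 21] + [15, 19, 27, 34] -> [9, 12, 15, 19, 19, 21, 27, 34]


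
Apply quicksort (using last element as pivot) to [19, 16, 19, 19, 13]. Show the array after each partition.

Partition 1: pivot=13 at index 0 -> [13, 16, 19, 19, 19]
Partition 2: pivot=19 at index 4 -> [13, 16, 19, 19, 19]
Partition 3: pivot=19 at index 3 -> [13, 16, 19, 19, 19]
Partition 4: pivot=19 at index 2 -> [13, 16, 19, 19, 19]


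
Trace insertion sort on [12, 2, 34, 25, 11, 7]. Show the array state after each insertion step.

First element 12 is already 'sorted'
Insert 2: shifted 1 elements -> [2, 12, 34, 25, 11, 7]
Insert 34: shifted 0 elements -> [2, 12, 34, 25, 11, 7]
Insert 25: shifted 1 elements -> [2, 12, 25, 34, 11, 7]
Insert 11: shifted 3 elements -> [2, 11, 12, 25, 34, 7]
Insert 7: shifted 4 elements -> [2, 7, 11, 12, 25, 34]


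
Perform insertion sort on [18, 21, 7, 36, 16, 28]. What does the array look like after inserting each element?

First element 18 is already 'sorted'
Insert 21: shifted 0 elements -> [18, 21, 7, 36, 16, 28]
Insert 7: shifted 2 elements -> [7, 18, 21, 36, 16, 28]
Insert 36: shifted 0 elements -> [7, 18, 21, 36, 16, 28]
Insert 16: shifted 3 elements -> [7, 16, 18, 21, 36, 28]
Insert 28: shifted 1 elements -> [7, 16, 18, 21, 28, 36]


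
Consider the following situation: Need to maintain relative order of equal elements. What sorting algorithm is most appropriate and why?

Best choice: Merge sort or Insertion sort
Reason: Both are stable; quicksort and heapsort are not stable


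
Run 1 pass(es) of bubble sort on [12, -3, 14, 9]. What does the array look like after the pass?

After pass 1: [-3, 12, 9, 14] (2 swaps)
Total swaps: 2


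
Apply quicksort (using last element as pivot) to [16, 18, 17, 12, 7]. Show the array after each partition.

Partition 1: pivot=7 at index 0 -> [7, 18, 17, 12, 16]
Partition 2: pivot=16 at index 2 -> [7, 12, 16, 18, 17]
Partition 3: pivot=17 at index 3 -> [7, 12, 16, 17, 18]


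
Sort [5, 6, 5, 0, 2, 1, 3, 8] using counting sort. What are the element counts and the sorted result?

Count array: [1, 1, 1, 1, 0, 2, 1, 0, 1]
(count[i] = number of elements equal to i)
Cumulative count: [1, 2, 3, 4, 4, 6, 7, 7, 8]
Sorted: [0, 1, 2, 3, 5, 5, 6, 8]


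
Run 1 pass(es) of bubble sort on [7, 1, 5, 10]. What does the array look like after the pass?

After pass 1: [1, 5, 7, 10] (2 swaps)
Total swaps: 2


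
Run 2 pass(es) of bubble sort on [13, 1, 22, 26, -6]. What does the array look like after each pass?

After pass 1: [1, 13, 22, -6, 26] (2 swaps)
After pass 2: [1, 13, -6, 22, 26] (1 swaps)
Total swaps: 3


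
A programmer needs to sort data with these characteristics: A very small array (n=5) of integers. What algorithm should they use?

Best choice: Insertion sort
Reason: For tiny inputs the O(n^2) overhead is negligible and insertion sort has minimal constant factors


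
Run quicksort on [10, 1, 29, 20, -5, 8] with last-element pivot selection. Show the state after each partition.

Partition 1: pivot=8 at index 2 -> [1, -5, 8, 20, 10, 29]
Partition 2: pivot=-5 at index 0 -> [-5, 1, 8, 20, 10, 29]
Partition 3: pivot=29 at index 5 -> [-5, 1, 8, 20, 10, 29]
Partition 4: pivot=10 at index 3 -> [-5, 1, 8, 10, 20, 29]


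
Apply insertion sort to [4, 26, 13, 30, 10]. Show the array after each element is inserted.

First element 4 is already 'sorted'
Insert 26: shifted 0 elements -> [4, 26, 13, 30, 10]
Insert 13: shifted 1 elements -> [4, 13, 26, 30, 10]
Insert 30: shifted 0 elements -> [4, 13, 26, 30, 10]
Insert 10: shifted 3 elements -> [4, 10, 13, 26, 30]


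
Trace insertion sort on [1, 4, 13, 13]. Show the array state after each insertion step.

First element 1 is already 'sorted'
Insert 4: shifted 0 elements -> [1, 4, 13, 13]
Insert 13: shifted 0 elements -> [1, 4, 13, 13]
Insert 13: shifted 0 elements -> [1, 4, 13, 13]


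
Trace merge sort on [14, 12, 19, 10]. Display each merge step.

Divide and conquer:
  Merge [14] + [12] -> [12, 14]
  Merge [19] + [10] -> [10, 19]
  Merge [12, 14] + [10, 19] -> [10, 12, 14, 19]


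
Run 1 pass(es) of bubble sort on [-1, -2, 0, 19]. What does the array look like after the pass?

After pass 1: [-2, -1, 0, 19] (1 swaps)
Total swaps: 1


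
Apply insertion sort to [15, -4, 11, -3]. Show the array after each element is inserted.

First element 15 is already 'sorted'
Insert -4: shifted 1 elements -> [-4, 15, 11, -3]
Insert 11: shifted 1 elements -> [-4, 11, 15, -3]
Insert -3: shifted 2 elements -> [-4, -3, 11, 15]


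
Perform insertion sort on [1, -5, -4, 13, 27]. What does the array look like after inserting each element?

First element 1 is already 'sorted'
Insert -5: shifted 1 elements -> [-5, 1, -4, 13, 27]
Insert -4: shifted 1 elements -> [-5, -4, 1, 13, 27]
Insert 13: shifted 0 elements -> [-5, -4, 1, 13, 27]
Insert 27: shifted 0 elements -> [-5, -4, 1, 13, 27]


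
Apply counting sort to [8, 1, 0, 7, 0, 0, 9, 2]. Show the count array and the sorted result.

Count array: [3, 1, 1, 0, 0, 0, 0, 1, 1, 1]
(count[i] = number of elements equal to i)
Cumulative count: [3, 4, 5, 5, 5, 5, 5, 6, 7, 8]
Sorted: [0, 0, 0, 1, 2, 7, 8, 9]


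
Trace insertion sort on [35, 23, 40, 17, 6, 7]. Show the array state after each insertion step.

First element 35 is already 'sorted'
Insert 23: shifted 1 elements -> [23, 35, 40, 17, 6, 7]
Insert 40: shifted 0 elements -> [23, 35, 40, 17, 6, 7]
Insert 17: shifted 3 elements -> [17, 23, 35, 40, 6, 7]
Insert 6: shifted 4 elements -> [6, 17, 23, 35, 40, 7]
Insert 7: shifted 4 elements -> [6, 7, 17, 23, 35, 40]


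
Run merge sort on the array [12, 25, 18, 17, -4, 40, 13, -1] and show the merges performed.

Divide and conquer:
  Merge [12] + [25] -> [12, 25]
  Merge [18] + [17] -> [17, 18]
  Merge [12, 25] + [17, 18] -> [12, 17, 18, 25]
  Merge [-4] + [40] -> [-4, 40]
  Merge [13] + [-1] -> [-1, 13]
  Merge [-4, 40] + [-1, 13] -> [-4, -1, 13, 40]
  Merge [12, 17, 18, 25] + [-4, -1, 13, 40] -> [-4, -1, 12, 13, 17, 18, 25, 40]


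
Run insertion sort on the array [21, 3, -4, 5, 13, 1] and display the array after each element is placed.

First element 21 is already 'sorted'
Insert 3: shifted 1 elements -> [3, 21, -4, 5, 13, 1]
Insert -4: shifted 2 elements -> [-4, 3, 21, 5, 13, 1]
Insert 5: shifted 1 elements -> [-4, 3, 5, 21, 13, 1]
Insert 13: shifted 1 elements -> [-4, 3, 5, 13, 21, 1]
Insert 1: shifted 4 elements -> [-4, 1, 3, 5, 13, 21]


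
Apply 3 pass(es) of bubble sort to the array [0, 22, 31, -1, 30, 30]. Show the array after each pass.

After pass 1: [0, 22, -1, 30, 30, 31] (3 swaps)
After pass 2: [0, -1, 22, 30, 30, 31] (1 swaps)
After pass 3: [-1, 0, 22, 30, 30, 31] (1 swaps)
Total swaps: 5


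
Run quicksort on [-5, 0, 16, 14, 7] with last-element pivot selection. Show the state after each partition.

Partition 1: pivot=7 at index 2 -> [-5, 0, 7, 14, 16]
Partition 2: pivot=0 at index 1 -> [-5, 0, 7, 14, 16]
Partition 3: pivot=16 at index 4 -> [-5, 0, 7, 14, 16]


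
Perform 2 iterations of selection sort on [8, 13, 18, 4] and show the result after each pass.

Pass 1: Select minimum 4 at index 3, swap -> [4, 13, 18, 8]
Pass 2: Select minimum 8 at index 3, swap -> [4, 8, 18, 13]


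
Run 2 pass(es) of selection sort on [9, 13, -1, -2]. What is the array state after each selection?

Pass 1: Select minimum -2 at index 3, swap -> [-2, 13, -1, 9]
Pass 2: Select minimum -1 at index 2, swap -> [-2, -1, 13, 9]


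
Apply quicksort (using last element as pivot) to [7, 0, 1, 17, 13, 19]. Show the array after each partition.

Partition 1: pivot=19 at index 5 -> [7, 0, 1, 17, 13, 19]
Partition 2: pivot=13 at index 3 -> [7, 0, 1, 13, 17, 19]
Partition 3: pivot=1 at index 1 -> [0, 1, 7, 13, 17, 19]


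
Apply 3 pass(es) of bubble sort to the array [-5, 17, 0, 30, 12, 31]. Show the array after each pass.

After pass 1: [-5, 0, 17, 12, 30, 31] (2 swaps)
After pass 2: [-5, 0, 12, 17, 30, 31] (1 swaps)
After pass 3: [-5, 0, 12, 17, 30, 31] (0 swaps)
Total swaps: 3


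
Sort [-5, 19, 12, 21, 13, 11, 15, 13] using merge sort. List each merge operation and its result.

Divide and conquer:
  Merge [-5] + [19] -> [-5, 19]
  Merge [12] + [21] -> [12, 21]
  Merge [-5, 19] + [12, 21] -> [-5, 12, 19, 21]
  Merge [13] + [11] -> [11, 13]
  Merge [15] + [13] -> [13, 15]
  Merge [11, 13] + [13, 15] -> [11, 13, 13, 15]
  Merge [-5, 12, 19, 21] + [11, 13, 13, 15] -> [-5, 11, 12, 13, 13, 15, 19, 21]


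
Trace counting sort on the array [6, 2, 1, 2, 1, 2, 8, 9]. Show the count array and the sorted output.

Count array: [0, 2, 3, 0, 0, 0, 1, 0, 1, 1]
(count[i] = number of elements equal to i)
Cumulative count: [0, 2, 5, 5, 5, 5, 6, 6, 7, 8]
Sorted: [1, 1, 2, 2, 2, 6, 8, 9]


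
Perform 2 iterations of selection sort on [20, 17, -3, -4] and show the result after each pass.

Pass 1: Select minimum -4 at index 3, swap -> [-4, 17, -3, 20]
Pass 2: Select minimum -3 at index 2, swap -> [-4, -3, 17, 20]


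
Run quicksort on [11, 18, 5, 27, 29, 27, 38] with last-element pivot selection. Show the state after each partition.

Partition 1: pivot=38 at index 6 -> [11, 18, 5, 27, 29, 27, 38]
Partition 2: pivot=27 at index 4 -> [11, 18, 5, 27, 27, 29, 38]
Partition 3: pivot=27 at index 3 -> [11, 18, 5, 27, 27, 29, 38]
Partition 4: pivot=5 at index 0 -> [5, 18, 11, 27, 27, 29, 38]
Partition 5: pivot=11 at index 1 -> [5, 11, 18, 27, 27, 29, 38]


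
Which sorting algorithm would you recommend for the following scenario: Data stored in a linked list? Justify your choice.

Best choice: Merge sort
Reason: Merge sort doesn't require random access; can be done in O(1) extra space for linked lists


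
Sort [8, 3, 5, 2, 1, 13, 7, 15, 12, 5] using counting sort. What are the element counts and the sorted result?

Count array: [0, 1, 1, 1, 0, 2, 0, 1, 1, 0, 0, 0, 1, 1, 0, 1]
(count[i] = number of elements equal to i)
Cumulative count: [0, 1, 2, 3, 3, 5, 5, 6, 7, 7, 7, 7, 8, 9, 9, 10]
Sorted: [1, 2, 3, 5, 5, 7, 8, 12, 13, 15]


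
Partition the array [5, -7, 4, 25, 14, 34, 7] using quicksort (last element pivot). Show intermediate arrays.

Partition 1: pivot=7 at index 3 -> [5, -7, 4, 7, 14, 34, 25]
Partition 2: pivot=4 at index 1 -> [-7, 4, 5, 7, 14, 34, 25]
Partition 3: pivot=25 at index 5 -> [-7, 4, 5, 7, 14, 25, 34]


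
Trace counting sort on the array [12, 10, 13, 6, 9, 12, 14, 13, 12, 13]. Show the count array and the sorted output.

Count array: [0, 0, 0, 0, 0, 0, 1, 0, 0, 1, 1, 0, 3, 3, 1]
(count[i] = number of elements equal to i)
Cumulative count: [0, 0, 0, 0, 0, 0, 1, 1, 1, 2, 3, 3, 6, 9, 10]
Sorted: [6, 9, 10, 12, 12, 12, 13, 13, 13, 14]


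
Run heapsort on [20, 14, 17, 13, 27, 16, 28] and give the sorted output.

Build heap: [28, 27, 20, 13, 14, 16, 17]
Extract 28: [27, 17, 20, 13, 14, 16, 28]
Extract 27: [20, 17, 16, 13, 14, 27, 28]
Extract 20: [17, 14, 16, 13, 20, 27, 28]
Extract 17: [16, 14, 13, 17, 20, 27, 28]
Extract 16: [14, 13, 16, 17, 20, 27, 28]
Extract 14: [13, 14, 16, 17, 20, 27, 28]


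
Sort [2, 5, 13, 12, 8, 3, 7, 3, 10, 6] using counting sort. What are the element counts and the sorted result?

Count array: [0, 0, 1, 2, 0, 1, 1, 1, 1, 0, 1, 0, 1, 1]
(count[i] = number of elements equal to i)
Cumulative count: [0, 0, 1, 3, 3, 4, 5, 6, 7, 7, 8, 8, 9, 10]
Sorted: [2, 3, 3, 5, 6, 7, 8, 10, 12, 13]


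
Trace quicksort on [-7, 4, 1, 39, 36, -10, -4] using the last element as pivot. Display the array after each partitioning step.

Partition 1: pivot=-4 at index 2 -> [-7, -10, -4, 39, 36, 4, 1]
Partition 2: pivot=-10 at index 0 -> [-10, -7, -4, 39, 36, 4, 1]
Partition 3: pivot=1 at index 3 -> [-10, -7, -4, 1, 36, 4, 39]
Partition 4: pivot=39 at index 6 -> [-10, -7, -4, 1, 36, 4, 39]
Partition 5: pivot=4 at index 4 -> [-10, -7, -4, 1, 4, 36, 39]


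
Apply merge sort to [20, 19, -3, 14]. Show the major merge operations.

Divide and conquer:
  Merge [20] + [19] -> [19, 20]
  Merge [-3] + [14] -> [-3, 14]
  Merge [19, 20] + [-3, 14] -> [-3, 14, 19, 20]


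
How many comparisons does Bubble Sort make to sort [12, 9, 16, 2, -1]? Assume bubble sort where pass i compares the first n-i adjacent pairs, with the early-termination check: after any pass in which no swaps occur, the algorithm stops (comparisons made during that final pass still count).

Pass 1: compare adjacent pairs (0,1)..(3,4) = 4 comparison(s), 3 swap(s) -> [9, 12, 2, -1, 16]
Pass 2: compare adjacent pairs (0,1)..(2,3) = 3 comparison(s), 2 swap(s) -> [9, 2, -1, 12, 16]
Pass 3: compare adjacent pairs (0,1)..(1,2) = 2 comparison(s), 2 swap(s) -> [2, -1, 9, 12, 16]
Pass 4: compare adjacent pairs (0,1)..(0,1) = 1 comparison(s), 1 swap(s) -> [-1, 2, 9, 12, 16]
Every pass made at least one swap, so all n-1 passes run.
Total comparisons: 4 + 3 + 2 + 1 = 10


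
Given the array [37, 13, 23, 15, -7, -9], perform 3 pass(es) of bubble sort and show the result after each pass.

After pass 1: [13, 23, 15, -7, -9, 37] (5 swaps)
After pass 2: [13, 15, -7, -9, 23, 37] (3 swaps)
After pass 3: [13, -7, -9, 15, 23, 37] (2 swaps)
Total swaps: 10


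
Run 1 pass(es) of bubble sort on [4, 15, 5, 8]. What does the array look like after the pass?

After pass 1: [4, 5, 8, 15] (2 swaps)
Total swaps: 2


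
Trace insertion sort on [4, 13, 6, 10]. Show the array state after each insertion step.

First element 4 is already 'sorted'
Insert 13: shifted 0 elements -> [4, 13, 6, 10]
Insert 6: shifted 1 elements -> [4, 6, 13, 10]
Insert 10: shifted 1 elements -> [4, 6, 10, 13]


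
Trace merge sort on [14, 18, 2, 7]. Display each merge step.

Divide and conquer:
  Merge [14] + [18] -> [14, 18]
  Merge [2] + [7] -> [2, 7]
  Merge [14, 18] + [2, 7] -> [2, 7, 14, 18]


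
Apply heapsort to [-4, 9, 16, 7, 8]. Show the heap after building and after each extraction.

Build heap: [16, 9, -4, 7, 8]
Extract 16: [9, 8, -4, 7, 16]
Extract 9: [8, 7, -4, 9, 16]
Extract 8: [7, -4, 8, 9, 16]
Extract 7: [-4, 7, 8, 9, 16]


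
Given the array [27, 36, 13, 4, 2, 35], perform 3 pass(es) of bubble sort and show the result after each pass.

After pass 1: [27, 13, 4, 2, 35, 36] (4 swaps)
After pass 2: [13, 4, 2, 27, 35, 36] (3 swaps)
After pass 3: [4, 2, 13, 27, 35, 36] (2 swaps)
Total swaps: 9


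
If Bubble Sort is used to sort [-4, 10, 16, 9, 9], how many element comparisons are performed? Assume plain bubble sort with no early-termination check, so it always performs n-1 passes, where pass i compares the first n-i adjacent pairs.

Pass 1: compare adjacent pairs (0,1)..(3,4) = 4 comparison(s), 2 swap(s) -> [-4, 10, 9, 9, 16]
Pass 2: compare adjacent pairs (0,1)..(2,3) = 3 comparison(s), 2 swap(s) -> [-4, 9, 9, 10, 16]
Pass 3: compare adjacent pairs (0,1)..(1,2) = 2 comparison(s), 0 swap(s) -> [-4, 9, 9, 10, 16]
Pass 4: compare adjacent pairs (0,1)..(0,1) = 1 comparison(s), 0 swap(s) -> [-4, 9, 9, 10, 16]
Total comparisons: 4 + 3 + 2 + 1 = 10


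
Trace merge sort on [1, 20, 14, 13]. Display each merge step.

Divide and conquer:
  Merge [1] + [20] -> [1, 20]
  Merge [14] + [13] -> [13, 14]
  Merge [1, 20] + [13, 14] -> [1, 13, 14, 20]


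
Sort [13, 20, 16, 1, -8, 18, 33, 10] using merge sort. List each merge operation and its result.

Divide and conquer:
  Merge [13] + [20] -> [13, 20]
  Merge [16] + [1] -> [1, 16]
  Merge [13, 20] + [1, 16] -> [1, 13, 16, 20]
  Merge [-8] + [18] -> [-8, 18]
  Merge [33] + [10] -> [10, 33]
  Merge [-8, 18] + [10, 33] -> [-8, 10, 18, 33]
  Merge [1, 13, 16, 20] + [-8, 10, 18, 33] -> [-8, 1, 10, 13, 16, 18, 20, 33]


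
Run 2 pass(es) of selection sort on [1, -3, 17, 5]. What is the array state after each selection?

Pass 1: Select minimum -3 at index 1, swap -> [-3, 1, 17, 5]
Pass 2: Select minimum 1 at index 1, swap -> [-3, 1, 17, 5]


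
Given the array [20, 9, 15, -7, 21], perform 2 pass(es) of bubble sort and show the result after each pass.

After pass 1: [9, 15, -7, 20, 21] (3 swaps)
After pass 2: [9, -7, 15, 20, 21] (1 swaps)
Total swaps: 4


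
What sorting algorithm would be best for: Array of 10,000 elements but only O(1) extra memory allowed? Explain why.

Best choice: Heapsort
Reason: Heapsort rearranges the array in place using O(1) auxiliary space and still guarantees O(n log n) time; quicksort partitions in place but needs Theta(log n) stack space for recursion (O(n) in the worst case), and mergesort requires O(n) auxiliary space


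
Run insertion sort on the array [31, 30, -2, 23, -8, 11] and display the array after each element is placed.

First element 31 is already 'sorted'
Insert 30: shifted 1 elements -> [30, 31, -2, 23, -8, 11]
Insert -2: shifted 2 elements -> [-2, 30, 31, 23, -8, 11]
Insert 23: shifted 2 elements -> [-2, 23, 30, 31, -8, 11]
Insert -8: shifted 4 elements -> [-8, -2, 23, 30, 31, 11]
Insert 11: shifted 3 elements -> [-8, -2, 11, 23, 30, 31]


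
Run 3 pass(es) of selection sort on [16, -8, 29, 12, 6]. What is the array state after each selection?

Pass 1: Select minimum -8 at index 1, swap -> [-8, 16, 29, 12, 6]
Pass 2: Select minimum 6 at index 4, swap -> [-8, 6, 29, 12, 16]
Pass 3: Select minimum 12 at index 3, swap -> [-8, 6, 12, 29, 16]


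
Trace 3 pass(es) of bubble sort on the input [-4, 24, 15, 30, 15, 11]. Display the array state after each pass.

After pass 1: [-4, 15, 24, 15, 11, 30] (3 swaps)
After pass 2: [-4, 15, 15, 11, 24, 30] (2 swaps)
After pass 3: [-4, 15, 11, 15, 24, 30] (1 swaps)
Total swaps: 6


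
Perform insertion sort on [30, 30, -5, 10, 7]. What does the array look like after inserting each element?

First element 30 is already 'sorted'
Insert 30: shifted 0 elements -> [30, 30, -5, 10, 7]
Insert -5: shifted 2 elements -> [-5, 30, 30, 10, 7]
Insert 10: shifted 2 elements -> [-5, 10, 30, 30, 7]
Insert 7: shifted 3 elements -> [-5, 7, 10, 30, 30]


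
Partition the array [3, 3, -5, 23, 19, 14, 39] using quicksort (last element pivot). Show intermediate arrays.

Partition 1: pivot=39 at index 6 -> [3, 3, -5, 23, 19, 14, 39]
Partition 2: pivot=14 at index 3 -> [3, 3, -5, 14, 19, 23, 39]
Partition 3: pivot=-5 at index 0 -> [-5, 3, 3, 14, 19, 23, 39]
Partition 4: pivot=3 at index 2 -> [-5, 3, 3, 14, 19, 23, 39]
Partition 5: pivot=23 at index 5 -> [-5, 3, 3, 14, 19, 23, 39]


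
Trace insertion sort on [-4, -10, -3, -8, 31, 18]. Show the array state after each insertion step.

First element -4 is already 'sorted'
Insert -10: shifted 1 elements -> [-10, -4, -3, -8, 31, 18]
Insert -3: shifted 0 elements -> [-10, -4, -3, -8, 31, 18]
Insert -8: shifted 2 elements -> [-10, -8, -4, -3, 31, 18]
Insert 31: shifted 0 elements -> [-10, -8, -4, -3, 31, 18]
Insert 18: shifted 1 elements -> [-10, -8, -4, -3, 18, 31]


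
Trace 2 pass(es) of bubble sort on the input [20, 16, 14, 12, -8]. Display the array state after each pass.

After pass 1: [16, 14, 12, -8, 20] (4 swaps)
After pass 2: [14, 12, -8, 16, 20] (3 swaps)
Total swaps: 7


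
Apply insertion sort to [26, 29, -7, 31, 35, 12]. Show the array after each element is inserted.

First element 26 is already 'sorted'
Insert 29: shifted 0 elements -> [26, 29, -7, 31, 35, 12]
Insert -7: shifted 2 elements -> [-7, 26, 29, 31, 35, 12]
Insert 31: shifted 0 elements -> [-7, 26, 29, 31, 35, 12]
Insert 35: shifted 0 elements -> [-7, 26, 29, 31, 35, 12]
Insert 12: shifted 4 elements -> [-7, 12, 26, 29, 31, 35]


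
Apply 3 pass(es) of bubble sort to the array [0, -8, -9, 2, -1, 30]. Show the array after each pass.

After pass 1: [-8, -9, 0, -1, 2, 30] (3 swaps)
After pass 2: [-9, -8, -1, 0, 2, 30] (2 swaps)
After pass 3: [-9, -8, -1, 0, 2, 30] (0 swaps)
Total swaps: 5


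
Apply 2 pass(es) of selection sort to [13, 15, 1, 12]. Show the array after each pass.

Pass 1: Select minimum 1 at index 2, swap -> [1, 15, 13, 12]
Pass 2: Select minimum 12 at index 3, swap -> [1, 12, 13, 15]


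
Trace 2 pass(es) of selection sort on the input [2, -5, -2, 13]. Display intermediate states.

Pass 1: Select minimum -5 at index 1, swap -> [-5, 2, -2, 13]
Pass 2: Select minimum -2 at index 2, swap -> [-5, -2, 2, 13]


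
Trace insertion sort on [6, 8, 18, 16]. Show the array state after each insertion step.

First element 6 is already 'sorted'
Insert 8: shifted 0 elements -> [6, 8, 18, 16]
Insert 18: shifted 0 elements -> [6, 8, 18, 16]
Insert 16: shifted 1 elements -> [6, 8, 16, 18]


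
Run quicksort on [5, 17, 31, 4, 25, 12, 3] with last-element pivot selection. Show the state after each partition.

Partition 1: pivot=3 at index 0 -> [3, 17, 31, 4, 25, 12, 5]
Partition 2: pivot=5 at index 2 -> [3, 4, 5, 17, 25, 12, 31]
Partition 3: pivot=31 at index 6 -> [3, 4, 5, 17, 25, 12, 31]
Partition 4: pivot=12 at index 3 -> [3, 4, 5, 12, 25, 17, 31]
Partition 5: pivot=17 at index 4 -> [3, 4, 5, 12, 17, 25, 31]


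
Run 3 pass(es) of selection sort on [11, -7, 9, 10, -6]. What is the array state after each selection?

Pass 1: Select minimum -7 at index 1, swap -> [-7, 11, 9, 10, -6]
Pass 2: Select minimum -6 at index 4, swap -> [-7, -6, 9, 10, 11]
Pass 3: Select minimum 9 at index 2, swap -> [-7, -6, 9, 10, 11]


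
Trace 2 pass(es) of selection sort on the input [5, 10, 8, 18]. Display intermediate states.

Pass 1: Select minimum 5 at index 0, swap -> [5, 10, 8, 18]
Pass 2: Select minimum 8 at index 2, swap -> [5, 8, 10, 18]


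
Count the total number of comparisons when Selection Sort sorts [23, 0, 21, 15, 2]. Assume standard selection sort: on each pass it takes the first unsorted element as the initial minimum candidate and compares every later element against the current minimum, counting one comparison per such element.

Pass 1: scan indices 1..4 for the minimum = 4 comparison(s); min is 0, place at index 0 -> [0, 23, 21, 15, 2]
Pass 2: scan indices 2..4 for the minimum = 3 comparison(s); min is 2, place at index 1 -> [0, 2, 21, 15, 23]
Pass 3: scan indices 3..4 for the minimum = 2 comparison(s); min is 15, place at index 2 -> [0, 2, 15, 21, 23]
Pass 4: scan indices 4..4 for the minimum = 1 comparison(s); min is 21, place at index 3 -> [0, 2, 15, 21, 23]
Selection sort always scans the whole unsorted suffix, so the count is (n-1) + (n-2) + ... + 1 = n(n-1)/2 = 5*4/2 = 10 regardless of the input order.
Total comparisons: 4 + 3 + 2 + 1 = 10


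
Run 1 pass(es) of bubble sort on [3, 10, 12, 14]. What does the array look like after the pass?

After pass 1: [3, 10, 12, 14] (0 swaps)
Total swaps: 0


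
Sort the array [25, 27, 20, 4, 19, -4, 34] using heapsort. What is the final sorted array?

Build heap: [34, 27, 25, 4, 19, -4, 20]
Extract 34: [27, 20, 25, 4, 19, -4, 34]
Extract 27: [25, 20, -4, 4, 19, 27, 34]
Extract 25: [20, 19, -4, 4, 25, 27, 34]
Extract 20: [19, 4, -4, 20, 25, 27, 34]
Extract 19: [4, -4, 19, 20, 25, 27, 34]
Extract 4: [-4, 4, 19, 20, 25, 27, 34]


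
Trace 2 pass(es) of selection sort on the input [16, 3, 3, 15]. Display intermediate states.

Pass 1: Select minimum 3 at index 1, swap -> [3, 16, 3, 15]
Pass 2: Select minimum 3 at index 2, swap -> [3, 3, 16, 15]


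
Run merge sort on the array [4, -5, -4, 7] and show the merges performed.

Divide and conquer:
  Merge [4] + [-5] -> [-5, 4]
  Merge [-4] + [7] -> [-4, 7]
  Merge [-5, 4] + [-4, 7] -> [-5, -4, 4, 7]


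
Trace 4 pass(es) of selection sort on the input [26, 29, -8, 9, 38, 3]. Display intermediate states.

Pass 1: Select minimum -8 at index 2, swap -> [-8, 29, 26, 9, 38, 3]
Pass 2: Select minimum 3 at index 5, swap -> [-8, 3, 26, 9, 38, 29]
Pass 3: Select minimum 9 at index 3, swap -> [-8, 3, 9, 26, 38, 29]
Pass 4: Select minimum 26 at index 3, swap -> [-8, 3, 9, 26, 38, 29]


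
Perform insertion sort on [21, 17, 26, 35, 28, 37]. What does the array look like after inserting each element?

First element 21 is already 'sorted'
Insert 17: shifted 1 elements -> [17, 21, 26, 35, 28, 37]
Insert 26: shifted 0 elements -> [17, 21, 26, 35, 28, 37]
Insert 35: shifted 0 elements -> [17, 21, 26, 35, 28, 37]
Insert 28: shifted 1 elements -> [17, 21, 26, 28, 35, 37]
Insert 37: shifted 0 elements -> [17, 21, 26, 28, 35, 37]


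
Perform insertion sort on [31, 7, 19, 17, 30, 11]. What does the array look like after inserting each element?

First element 31 is already 'sorted'
Insert 7: shifted 1 elements -> [7, 31, 19, 17, 30, 11]
Insert 19: shifted 1 elements -> [7, 19, 31, 17, 30, 11]
Insert 17: shifted 2 elements -> [7, 17, 19, 31, 30, 11]
Insert 30: shifted 1 elements -> [7, 17, 19, 30, 31, 11]
Insert 11: shifted 4 elements -> [7, 11, 17, 19, 30, 31]


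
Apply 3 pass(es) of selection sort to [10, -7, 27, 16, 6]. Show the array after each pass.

Pass 1: Select minimum -7 at index 1, swap -> [-7, 10, 27, 16, 6]
Pass 2: Select minimum 6 at index 4, swap -> [-7, 6, 27, 16, 10]
Pass 3: Select minimum 10 at index 4, swap -> [-7, 6, 10, 16, 27]


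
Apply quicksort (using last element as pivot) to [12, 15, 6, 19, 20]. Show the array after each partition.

Partition 1: pivot=20 at index 4 -> [12, 15, 6, 19, 20]
Partition 2: pivot=19 at index 3 -> [12, 15, 6, 19, 20]
Partition 3: pivot=6 at index 0 -> [6, 15, 12, 19, 20]
Partition 4: pivot=12 at index 1 -> [6, 12, 15, 19, 20]


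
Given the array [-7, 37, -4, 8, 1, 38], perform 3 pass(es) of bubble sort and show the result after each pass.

After pass 1: [-7, -4, 8, 1, 37, 38] (3 swaps)
After pass 2: [-7, -4, 1, 8, 37, 38] (1 swaps)
After pass 3: [-7, -4, 1, 8, 37, 38] (0 swaps)
Total swaps: 4


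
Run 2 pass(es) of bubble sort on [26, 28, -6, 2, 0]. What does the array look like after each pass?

After pass 1: [26, -6, 2, 0, 28] (3 swaps)
After pass 2: [-6, 2, 0, 26, 28] (3 swaps)
Total swaps: 6


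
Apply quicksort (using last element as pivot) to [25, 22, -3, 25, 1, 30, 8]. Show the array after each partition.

Partition 1: pivot=8 at index 2 -> [-3, 1, 8, 25, 22, 30, 25]
Partition 2: pivot=1 at index 1 -> [-3, 1, 8, 25, 22, 30, 25]
Partition 3: pivot=25 at index 5 -> [-3, 1, 8, 25, 22, 25, 30]
Partition 4: pivot=22 at index 3 -> [-3, 1, 8, 22, 25, 25, 30]


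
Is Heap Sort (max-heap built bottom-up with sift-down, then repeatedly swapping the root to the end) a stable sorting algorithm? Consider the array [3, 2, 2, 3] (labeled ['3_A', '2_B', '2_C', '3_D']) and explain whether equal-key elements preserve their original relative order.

Trace Heap Sort on the labeled array (the key is the number; the letter only tracks identity):
  Build max-heap: [3_A, 3_D, 2_C, 2_B]
  Swap root 3_A to index 3, re-heapify first 3 -> [3_D, 2_B, 2_C, 3_A]
  Swap root 3_D to index 2, re-heapify first 2 -> [2_C, 2_B, 3_D, 3_A]
  Swap root 2_C to index 1, re-heapify first 1 -> [2_B, 2_C, 3_D, 3_A]
Final order: [2_B, 2_C, 3_D, 3_A]
Equal keys:
  value 2: originally 2_B, 2_C; after sorting 2_B, 2_C -> order preserved
  value 3: originally 3_A, 3_D; after sorting 3_D, 3_A -> order changed
Equal keys were reordered, so Heap Sort is not stable: heap construction and root-to-end swaps move elements without regard to the original order of equal keys. (One such input is enough; an unstable sort may happen to preserve order on other inputs, but it gives no guarantee.)
Answer: Not stable


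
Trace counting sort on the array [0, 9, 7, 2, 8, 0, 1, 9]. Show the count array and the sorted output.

Count array: [2, 1, 1, 0, 0, 0, 0, 1, 1, 2]
(count[i] = number of elements equal to i)
Cumulative count: [2, 3, 4, 4, 4, 4, 4, 5, 6, 8]
Sorted: [0, 0, 1, 2, 7, 8, 9, 9]


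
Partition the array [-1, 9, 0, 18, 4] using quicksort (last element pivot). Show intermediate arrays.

Partition 1: pivot=4 at index 2 -> [-1, 0, 4, 18, 9]
Partition 2: pivot=0 at index 1 -> [-1, 0, 4, 18, 9]
Partition 3: pivot=9 at index 3 -> [-1, 0, 4, 9, 18]


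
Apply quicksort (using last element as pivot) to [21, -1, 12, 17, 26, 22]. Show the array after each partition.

Partition 1: pivot=22 at index 4 -> [21, -1, 12, 17, 22, 26]
Partition 2: pivot=17 at index 2 -> [-1, 12, 17, 21, 22, 26]
Partition 3: pivot=12 at index 1 -> [-1, 12, 17, 21, 22, 26]


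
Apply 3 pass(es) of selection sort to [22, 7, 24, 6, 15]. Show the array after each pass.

Pass 1: Select minimum 6 at index 3, swap -> [6, 7, 24, 22, 15]
Pass 2: Select minimum 7 at index 1, swap -> [6, 7, 24, 22, 15]
Pass 3: Select minimum 15 at index 4, swap -> [6, 7, 15, 22, 24]


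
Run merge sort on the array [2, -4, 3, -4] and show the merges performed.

Divide and conquer:
  Merge [2] + [-4] -> [-4, 2]
  Merge [3] + [-4] -> [-4, 3]
  Merge [-4, 2] + [-4, 3] -> [-4, -4, 2, 3]


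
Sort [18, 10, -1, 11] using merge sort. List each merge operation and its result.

Divide and conquer:
  Merge [18] + [10] -> [10, 18]
  Merge [-1] + [11] -> [-1, 11]
  Merge [10, 18] + [-1, 11] -> [-1, 10, 11, 18]


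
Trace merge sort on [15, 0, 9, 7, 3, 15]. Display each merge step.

Divide and conquer:
  Merge [0] + [9] -> [0, 9]
  Merge [15] + [0, 9] -> [0, 9, 15]
  Merge [3] + [15] -> [3, 15]
  Merge [7] + [3, 15] -> [3, 7, 15]
  Merge [0, 9, 15] + [3, 7, 15] -> [0, 3, 7, 9, 15, 15]


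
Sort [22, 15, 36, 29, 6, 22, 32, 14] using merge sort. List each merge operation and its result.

Divide and conquer:
  Merge [22] + [15] -> [15, 22]
  Merge [36] + [29] -> [29, 36]
  Merge [15, 22] + [29, 36] -> [15, 22, 29, 36]
  Merge [6] + [22] -> [6, 22]
  Merge [32] + [14] -> [14, 32]
  Merge [6, 22] + [14, 32] -> [6, 14, 22, 32]
  Merge [15, 22, 29, 36] + [6, 14, 22, 32] -> [6, 14, 15, 22, 22, 29, 32, 36]


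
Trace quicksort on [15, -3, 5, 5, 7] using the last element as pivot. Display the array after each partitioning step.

Partition 1: pivot=7 at index 3 -> [-3, 5, 5, 7, 15]
Partition 2: pivot=5 at index 2 -> [-3, 5, 5, 7, 15]
Partition 3: pivot=5 at index 1 -> [-3, 5, 5, 7, 15]


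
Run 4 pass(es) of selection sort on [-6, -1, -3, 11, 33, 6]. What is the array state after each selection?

Pass 1: Select minimum -6 at index 0, swap -> [-6, -1, -3, 11, 33, 6]
Pass 2: Select minimum -3 at index 2, swap -> [-6, -3, -1, 11, 33, 6]
Pass 3: Select minimum -1 at index 2, swap -> [-6, -3, -1, 11, 33, 6]
Pass 4: Select minimum 6 at index 5, swap -> [-6, -3, -1, 6, 33, 11]


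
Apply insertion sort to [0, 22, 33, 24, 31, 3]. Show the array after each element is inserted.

First element 0 is already 'sorted'
Insert 22: shifted 0 elements -> [0, 22, 33, 24, 31, 3]
Insert 33: shifted 0 elements -> [0, 22, 33, 24, 31, 3]
Insert 24: shifted 1 elements -> [0, 22, 24, 33, 31, 3]
Insert 31: shifted 1 elements -> [0, 22, 24, 31, 33, 3]
Insert 3: shifted 4 elements -> [0, 3, 22, 24, 31, 33]


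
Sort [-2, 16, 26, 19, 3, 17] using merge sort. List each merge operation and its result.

Divide and conquer:
  Merge [16] + [26] -> [16, 26]
  Merge [-2] + [16, 26] -> [-2, 16, 26]
  Merge [3] + [17] -> [3, 17]
  Merge [19] + [3, 17] -> [3, 17, 19]
  Merge [-2, 16, 26] + [3, 17, 19] -> [-2, 3, 16, 17, 19, 26]


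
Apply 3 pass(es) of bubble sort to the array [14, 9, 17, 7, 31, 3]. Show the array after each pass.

After pass 1: [9, 14, 7, 17, 3, 31] (3 swaps)
After pass 2: [9, 7, 14, 3, 17, 31] (2 swaps)
After pass 3: [7, 9, 3, 14, 17, 31] (2 swaps)
Total swaps: 7


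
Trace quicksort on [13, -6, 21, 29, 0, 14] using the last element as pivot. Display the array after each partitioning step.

Partition 1: pivot=14 at index 3 -> [13, -6, 0, 14, 21, 29]
Partition 2: pivot=0 at index 1 -> [-6, 0, 13, 14, 21, 29]
Partition 3: pivot=29 at index 5 -> [-6, 0, 13, 14, 21, 29]
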